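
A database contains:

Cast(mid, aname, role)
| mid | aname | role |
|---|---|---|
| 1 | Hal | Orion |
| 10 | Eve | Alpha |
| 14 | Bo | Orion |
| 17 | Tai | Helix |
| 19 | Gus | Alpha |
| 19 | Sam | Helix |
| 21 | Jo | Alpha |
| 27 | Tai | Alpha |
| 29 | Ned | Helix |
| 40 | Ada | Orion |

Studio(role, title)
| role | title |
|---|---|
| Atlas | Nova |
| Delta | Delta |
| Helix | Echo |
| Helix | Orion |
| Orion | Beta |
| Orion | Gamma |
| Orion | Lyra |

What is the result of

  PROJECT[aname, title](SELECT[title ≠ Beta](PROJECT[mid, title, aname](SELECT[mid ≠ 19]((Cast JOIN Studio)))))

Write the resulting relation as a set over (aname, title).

Natural join on role: {(1, Hal, Orion, Beta), (1, Hal, Orion, Gamma), (1, Hal, Orion, Lyra), (14, Bo, Orion, Beta), (14, Bo, Orion, Gamma), (14, Bo, Orion, Lyra), (17, Tai, Helix, Echo), (17, Tai, Helix, Orion), (19, Sam, Helix, Echo), (19, Sam, Helix, Orion), (29, Ned, Helix, Echo), (29, Ned, Helix, Orion), (40, Ada, Orion, Beta), (40, Ada, Orion, Gamma), (40, Ada, Orion, Lyra)}
Selection mid ≠ 19: {(1, Hal, Orion, Beta), (1, Hal, Orion, Gamma), (1, Hal, Orion, Lyra), (14, Bo, Orion, Beta), (14, Bo, Orion, Gamma), (14, Bo, Orion, Lyra), (17, Tai, Helix, Echo), (17, Tai, Helix, Orion), (29, Ned, Helix, Echo), (29, Ned, Helix, Orion), (40, Ada, Orion, Beta), (40, Ada, Orion, Gamma), (40, Ada, Orion, Lyra)}
π[mid, title, aname]: project onto (mid, title, aname) → {(1, Beta, Hal), (1, Gamma, Hal), (1, Lyra, Hal), (14, Beta, Bo), (14, Gamma, Bo), (14, Lyra, Bo), (17, Echo, Tai), (17, Orion, Tai), (29, Echo, Ned), (29, Orion, Ned), (40, Beta, Ada), (40, Gamma, Ada), (40, Lyra, Ada)}
Selection title ≠ Beta: {(1, Gamma, Hal), (1, Lyra, Hal), (14, Gamma, Bo), (14, Lyra, Bo), (17, Echo, Tai), (17, Orion, Tai), (29, Echo, Ned), (29, Orion, Ned), (40, Gamma, Ada), (40, Lyra, Ada)}
π[aname, title]: project onto (aname, title) → {(Ada, Gamma), (Ada, Lyra), (Bo, Gamma), (Bo, Lyra), (Hal, Gamma), (Hal, Lyra), (Ned, Echo), (Ned, Orion), (Tai, Echo), (Tai, Orion)}

{(Ada, Gamma), (Ada, Lyra), (Bo, Gamma), (Bo, Lyra), (Hal, Gamma), (Hal, Lyra), (Ned, Echo), (Ned, Orion), (Tai, Echo), (Tai, Orion)}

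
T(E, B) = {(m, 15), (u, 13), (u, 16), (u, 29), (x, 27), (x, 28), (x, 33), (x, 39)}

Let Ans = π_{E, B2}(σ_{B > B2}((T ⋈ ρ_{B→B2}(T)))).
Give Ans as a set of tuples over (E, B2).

{(u, 13), (u, 16), (x, 27), (x, 28), (x, 33)}

ρ[B→B2]: schema becomes (E, B2); tuples unchanged.
T ⋈ ρ_{B→B2}(T) (natural join on E): {(m, 15, 15), (u, 13, 13), (u, 13, 16), (u, 13, 29), (u, 16, 13), (u, 16, 16), (u, 16, 29), (u, 29, 13), (u, 29, 16), (u, 29, 29), (x, 27, 27), (x, 27, 28), (x, 27, 33), (x, 27, 39), (x, 28, 27), (x, 28, 28), (x, 28, 33), (x, 28, 39), (x, 33, 27), (x, 33, 28), (x, 33, 33), (x, 33, 39), (x, 39, 27), (x, 39, 28), (x, 39, 33), (x, 39, 39)}
Selection B > B2: {(u, 16, 13), (u, 29, 13), (u, 29, 16), (x, 28, 27), (x, 33, 27), (x, 33, 28), (x, 39, 27), (x, 39, 28), (x, 39, 33)}
π_{E, B2} gives {(u, 13), (u, 16), (x, 27), (x, 28), (x, 33)} (4 duplicate(s) eliminated).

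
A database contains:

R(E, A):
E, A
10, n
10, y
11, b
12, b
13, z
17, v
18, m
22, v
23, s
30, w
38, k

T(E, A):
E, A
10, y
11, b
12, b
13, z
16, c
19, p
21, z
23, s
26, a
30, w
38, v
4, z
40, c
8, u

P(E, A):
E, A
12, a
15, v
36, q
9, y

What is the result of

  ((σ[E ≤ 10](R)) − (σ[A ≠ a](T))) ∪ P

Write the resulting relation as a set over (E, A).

{(10, n), (12, a), (15, v), (36, q), (9, y)}

Apply σ_{E ≤ 10}; surviving tuples: {(10, n), (10, y)}
Apply σ_{A ≠ a}; surviving tuples: {(10, y), (11, b), (12, b), (13, z), (16, c), (19, p), (21, z), (23, s), (30, w), (38, v), (4, z), (40, c), (8, u)}
Set difference of the two operands is {(10, n)}.
Set union of the two operands is {(10, n), (12, a), (15, v), (36, q), (9, y)}.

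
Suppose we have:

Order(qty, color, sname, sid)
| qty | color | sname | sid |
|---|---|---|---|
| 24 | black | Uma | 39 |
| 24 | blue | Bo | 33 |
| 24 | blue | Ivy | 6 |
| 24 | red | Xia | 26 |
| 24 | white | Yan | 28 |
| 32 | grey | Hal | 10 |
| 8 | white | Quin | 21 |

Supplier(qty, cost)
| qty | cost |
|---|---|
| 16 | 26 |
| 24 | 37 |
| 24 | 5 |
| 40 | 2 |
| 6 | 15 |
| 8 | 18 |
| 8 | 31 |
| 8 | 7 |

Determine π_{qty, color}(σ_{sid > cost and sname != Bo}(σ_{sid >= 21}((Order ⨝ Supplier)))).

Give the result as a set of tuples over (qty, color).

Natural join on qty: {(24, black, Uma, 39, 37), (24, black, Uma, 39, 5), (24, blue, Bo, 33, 37), (24, blue, Bo, 33, 5), (24, blue, Ivy, 6, 37), (24, blue, Ivy, 6, 5), (24, red, Xia, 26, 37), (24, red, Xia, 26, 5), (24, white, Yan, 28, 37), (24, white, Yan, 28, 5), (8, white, Quin, 21, 18), (8, white, Quin, 21, 31), (8, white, Quin, 21, 7)}
Selection sid >= 21: {(24, black, Uma, 39, 37), (24, black, Uma, 39, 5), (24, blue, Bo, 33, 37), (24, blue, Bo, 33, 5), (24, red, Xia, 26, 37), (24, red, Xia, 26, 5), (24, white, Yan, 28, 37), (24, white, Yan, 28, 5), (8, white, Quin, 21, 18), (8, white, Quin, 21, 31), (8, white, Quin, 21, 7)}
Selection sid > cost and sname != Bo: {(24, black, Uma, 39, 37), (24, black, Uma, 39, 5), (24, red, Xia, 26, 5), (24, white, Yan, 28, 5), (8, white, Quin, 21, 18), (8, white, Quin, 21, 7)}
π[qty, color]: project onto (qty, color) (2 duplicate(s) eliminated) → {(24, black), (24, red), (24, white), (8, white)}

{(24, black), (24, red), (24, white), (8, white)}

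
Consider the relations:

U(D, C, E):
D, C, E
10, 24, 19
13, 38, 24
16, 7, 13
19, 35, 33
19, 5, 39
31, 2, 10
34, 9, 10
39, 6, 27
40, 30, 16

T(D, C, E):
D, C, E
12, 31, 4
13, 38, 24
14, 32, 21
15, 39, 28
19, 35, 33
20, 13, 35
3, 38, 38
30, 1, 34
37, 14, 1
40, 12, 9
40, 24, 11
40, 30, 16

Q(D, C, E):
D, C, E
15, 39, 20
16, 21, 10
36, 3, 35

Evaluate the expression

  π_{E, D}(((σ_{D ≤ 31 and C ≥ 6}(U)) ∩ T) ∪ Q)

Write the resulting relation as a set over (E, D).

Filtering on D ≤ 31 and C ≥ 6 leaves {(10, 24, 19), (13, 38, 24), (16, 7, 13), (19, 35, 33)}.
Taking the intersection: {(13, 38, 24), (19, 35, 33)}
Taking the union: {(13, 38, 24), (15, 39, 20), (16, 21, 10), (19, 35, 33), (36, 3, 35)}
Projecting to E, D: {(10, 16), (20, 15), (24, 13), (33, 19), (35, 36)}

{(10, 16), (20, 15), (24, 13), (33, 19), (35, 36)}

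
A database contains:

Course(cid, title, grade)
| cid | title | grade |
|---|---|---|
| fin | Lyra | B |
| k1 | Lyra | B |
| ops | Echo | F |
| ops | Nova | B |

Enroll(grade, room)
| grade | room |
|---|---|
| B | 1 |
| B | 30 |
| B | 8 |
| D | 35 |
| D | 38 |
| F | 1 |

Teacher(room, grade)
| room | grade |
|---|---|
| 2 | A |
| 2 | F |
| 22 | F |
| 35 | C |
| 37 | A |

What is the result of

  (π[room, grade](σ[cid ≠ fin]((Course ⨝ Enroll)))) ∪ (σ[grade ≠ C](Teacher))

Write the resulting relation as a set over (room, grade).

Course ⋈ Enroll (natural join on grade): {(fin, Lyra, B, 1), (fin, Lyra, B, 30), (fin, Lyra, B, 8), (k1, Lyra, B, 1), (k1, Lyra, B, 30), (k1, Lyra, B, 8), (ops, Echo, F, 1), (ops, Nova, B, 1), (ops, Nova, B, 30), (ops, Nova, B, 8)}
Selection cid ≠ fin: {(k1, Lyra, B, 1), (k1, Lyra, B, 30), (k1, Lyra, B, 8), (ops, Echo, F, 1), (ops, Nova, B, 1), (ops, Nova, B, 30), (ops, Nova, B, 8)}
Projecting to room, grade (3 duplicate(s) eliminated): {(1, B), (1, F), (30, B), (8, B)}
Selection grade ≠ C: {(2, A), (2, F), (22, F), (37, A)}
Union: {(1, B), (1, F), (30, B), (8, B)} with {(2, A), (2, F), (22, F), (37, A)} → {(1, B), (1, F), (2, A), (2, F), (22, F), (30, B), (37, A), (8, B)}

{(1, B), (1, F), (2, A), (2, F), (22, F), (30, B), (37, A), (8, B)}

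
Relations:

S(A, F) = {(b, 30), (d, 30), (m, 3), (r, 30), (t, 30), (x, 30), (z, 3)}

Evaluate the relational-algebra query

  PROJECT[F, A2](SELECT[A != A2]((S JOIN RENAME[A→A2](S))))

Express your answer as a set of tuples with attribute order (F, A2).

ρ[A→A2]: schema becomes (A2, F); tuples unchanged.
S ⋈ RENAME[A→A2](S) (natural join on F): {(b, 30, b), (b, 30, d), (b, 30, r), (b, 30, t), (b, 30, x), (d, 30, b), (d, 30, d), (d, 30, r), (d, 30, t), (d, 30, x), (m, 3, m), (m, 3, z), (r, 30, b), (r, 30, d), (r, 30, r), (r, 30, t), (r, 30, x), (t, 30, b), (t, 30, d), (t, 30, r), (t, 30, t), (t, 30, x), (x, 30, b), (x, 30, d), (x, 30, r), (x, 30, t), (x, 30, x), (z, 3, m), (z, 3, z)}
σ[A != A2]: keep tuples satisfying A != A2 → {(b, 30, d), (b, 30, r), (b, 30, t), (b, 30, x), (d, 30, b), (d, 30, r), (d, 30, t), (d, 30, x), (m, 3, z), (r, 30, b), (r, 30, d), (r, 30, t), (r, 30, x), (t, 30, b), (t, 30, d), (t, 30, r), (t, 30, x), (x, 30, b), (x, 30, d), (x, 30, r), (x, 30, t), (z, 3, m)}
π[F, A2]: project onto (F, A2) (15 duplicate(s) eliminated) → {(3, m), (3, z), (30, b), (30, d), (30, r), (30, t), (30, x)}

{(3, m), (3, z), (30, b), (30, d), (30, r), (30, t), (30, x)}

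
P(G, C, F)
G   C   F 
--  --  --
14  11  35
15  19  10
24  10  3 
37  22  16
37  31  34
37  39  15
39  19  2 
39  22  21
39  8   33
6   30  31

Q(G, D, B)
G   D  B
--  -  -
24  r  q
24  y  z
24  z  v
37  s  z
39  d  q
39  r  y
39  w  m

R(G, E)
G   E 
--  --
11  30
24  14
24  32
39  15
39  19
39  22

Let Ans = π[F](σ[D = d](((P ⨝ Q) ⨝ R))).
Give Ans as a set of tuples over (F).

Joining P and Q on G yields {(24, 10, 3, r, q), (24, 10, 3, y, z), (24, 10, 3, z, v), (37, 22, 16, s, z), (37, 31, 34, s, z), (37, 39, 15, s, z), (39, 19, 2, d, q), (39, 19, 2, r, y), (39, 19, 2, w, m), (39, 22, 21, d, q), (39, 22, 21, r, y), (39, 22, 21, w, m), (39, 8, 33, d, q), (39, 8, 33, r, y), (39, 8, 33, w, m)}.
Joining (P ⨝ Q) and R on G yields {(24, 10, 3, r, q, 14), (24, 10, 3, r, q, 32), (24, 10, 3, y, z, 14), (24, 10, 3, y, z, 32), (24, 10, 3, z, v, 14), (24, 10, 3, z, v, 32), (39, 19, 2, d, q, 15), (39, 19, 2, d, q, 19), (39, 19, 2, d, q, 22), (39, 19, 2, r, y, 15), (39, 19, 2, r, y, 19), (39, 19, 2, r, y, 22), (39, 19, 2, w, m, 15), (39, 19, 2, w, m, 19), (39, 19, 2, w, m, 22), (39, 22, 21, d, q, 15), (39, 22, 21, d, q, 19), (39, 22, 21, d, q, 22), (39, 22, 21, r, y, 15), (39, 22, 21, r, y, 19), (39, 22, 21, r, y, 22), (39, 22, 21, w, m, 15), (39, 22, 21, w, m, 19), (39, 22, 21, w, m, 22), (39, 8, 33, d, q, 15), (39, 8, 33, d, q, 19), (39, 8, 33, d, q, 22), (39, 8, 33, r, y, 15), (39, 8, 33, r, y, 19), (39, 8, 33, r, y, 22), (39, 8, 33, w, m, 15), (39, 8, 33, w, m, 19), (39, 8, 33, w, m, 22)}.
σ[D = d]: keep tuples satisfying D = d → {(39, 19, 2, d, q, 15), (39, 19, 2, d, q, 19), (39, 19, 2, d, q, 22), (39, 22, 21, d, q, 15), (39, 22, 21, d, q, 19), (39, 22, 21, d, q, 22), (39, 8, 33, d, q, 15), (39, 8, 33, d, q, 19), (39, 8, 33, d, q, 22)}
π[F]: project onto (F) (6 duplicate(s) eliminated) → {2, 21, 33}

{2, 21, 33}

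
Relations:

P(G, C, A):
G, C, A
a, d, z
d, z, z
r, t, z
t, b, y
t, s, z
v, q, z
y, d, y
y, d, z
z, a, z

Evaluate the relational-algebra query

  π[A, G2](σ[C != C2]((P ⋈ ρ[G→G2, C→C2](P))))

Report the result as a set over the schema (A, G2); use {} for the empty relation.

ρ[G→G2, C→C2]: schema becomes (G2, C2, A); tuples unchanged.
Joining P and ρ[G→G2, C→C2](P) on A yields {(a, d, z, a, d), (a, d, z, d, z), (a, d, z, r, t), (a, d, z, t, s), (a, d, z, v, q), (a, d, z, y, d), (a, d, z, z, a), (d, z, z, a, d), (d, z, z, d, z), (d, z, z, r, t), (d, z, z, t, s), (d, z, z, v, q), (d, z, z, y, d), (d, z, z, z, a), (r, t, z, a, d), (r, t, z, d, z), (r, t, z, r, t), (r, t, z, t, s), (r, t, z, v, q), (r, t, z, y, d), (r, t, z, z, a), (t, b, y, t, b), (t, b, y, y, d), (t, s, z, a, d), (t, s, z, d, z), (t, s, z, r, t), (t, s, z, t, s), (t, s, z, v, q), (t, s, z, y, d), (t, s, z, z, a), (v, q, z, a, d), (v, q, z, d, z), (v, q, z, r, t), (v, q, z, t, s), (v, q, z, v, q), (v, q, z, y, d), (v, q, z, z, a), (y, d, y, t, b), (y, d, y, y, d), (y, d, z, a, d), (y, d, z, d, z), (y, d, z, r, t), (y, d, z, t, s), (y, d, z, v, q), (y, d, z, y, d), (y, d, z, z, a), (z, a, z, a, d), (z, a, z, d, z), (z, a, z, r, t), (z, a, z, t, s), (z, a, z, v, q), (z, a, z, y, d), (z, a, z, z, a)}.
σ[C != C2]: keep tuples satisfying C != C2 → {(a, d, z, d, z), (a, d, z, r, t), (a, d, z, t, s), (a, d, z, v, q), (a, d, z, z, a), (d, z, z, a, d), (d, z, z, r, t), (d, z, z, t, s), (d, z, z, v, q), (d, z, z, y, d), (d, z, z, z, a), (r, t, z, a, d), (r, t, z, d, z), (r, t, z, t, s), (r, t, z, v, q), (r, t, z, y, d), (r, t, z, z, a), (t, b, y, y, d), (t, s, z, a, d), (t, s, z, d, z), (t, s, z, r, t), (t, s, z, v, q), (t, s, z, y, d), (t, s, z, z, a), (v, q, z, a, d), (v, q, z, d, z), (v, q, z, r, t), (v, q, z, t, s), (v, q, z, y, d), (v, q, z, z, a), (y, d, y, t, b), (y, d, z, d, z), (y, d, z, r, t), (y, d, z, t, s), (y, d, z, v, q), (y, d, z, z, a), (z, a, z, a, d), (z, a, z, d, z), (z, a, z, r, t), (z, a, z, t, s), (z, a, z, v, q), (z, a, z, y, d)}
Keep only column(s) A, G2 (33 duplicate(s) eliminated): {(y, t), (y, y), (z, a), (z, d), (z, r), (z, t), (z, v), (z, y), (z, z)}

{(y, t), (y, y), (z, a), (z, d), (z, r), (z, t), (z, v), (z, y), (z, z)}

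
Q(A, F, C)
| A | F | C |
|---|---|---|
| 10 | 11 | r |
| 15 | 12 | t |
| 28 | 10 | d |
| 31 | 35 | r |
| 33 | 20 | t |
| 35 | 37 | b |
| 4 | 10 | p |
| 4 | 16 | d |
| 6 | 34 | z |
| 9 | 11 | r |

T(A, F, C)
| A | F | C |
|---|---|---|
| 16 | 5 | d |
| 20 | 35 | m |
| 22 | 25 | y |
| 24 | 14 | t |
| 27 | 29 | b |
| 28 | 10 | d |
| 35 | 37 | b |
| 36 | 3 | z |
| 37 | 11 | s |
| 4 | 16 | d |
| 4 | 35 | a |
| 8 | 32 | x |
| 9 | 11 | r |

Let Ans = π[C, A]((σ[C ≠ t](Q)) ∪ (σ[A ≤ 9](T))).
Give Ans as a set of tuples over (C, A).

Apply σ_{C ≠ t}; surviving tuples: {(10, 11, r), (28, 10, d), (31, 35, r), (35, 37, b), (4, 10, p), (4, 16, d), (6, 34, z), (9, 11, r)}
Apply σ_{A ≤ 9}; surviving tuples: {(4, 16, d), (4, 35, a), (8, 32, x), (9, 11, r)}
Union: {(10, 11, r), (28, 10, d), (31, 35, r), (35, 37, b), (4, 10, p), (4, 16, d), (6, 34, z), (9, 11, r)} with {(4, 16, d), (4, 35, a), (8, 32, x), (9, 11, r)} → {(10, 11, r), (28, 10, d), (31, 35, r), (35, 37, b), (4, 10, p), (4, 16, d), (4, 35, a), (6, 34, z), (8, 32, x), (9, 11, r)}
Projecting to C, A: {(a, 4), (b, 35), (d, 28), (d, 4), (p, 4), (r, 10), (r, 31), (r, 9), (x, 8), (z, 6)}

{(a, 4), (b, 35), (d, 28), (d, 4), (p, 4), (r, 10), (r, 31), (r, 9), (x, 8), (z, 6)}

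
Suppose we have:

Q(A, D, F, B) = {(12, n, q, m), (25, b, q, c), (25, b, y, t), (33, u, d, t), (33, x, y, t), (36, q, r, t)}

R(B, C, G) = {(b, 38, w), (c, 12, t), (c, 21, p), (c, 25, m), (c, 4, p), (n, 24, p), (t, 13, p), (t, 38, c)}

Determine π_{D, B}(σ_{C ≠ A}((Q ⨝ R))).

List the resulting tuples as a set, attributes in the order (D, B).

{(b, c), (b, t), (q, t), (u, t), (x, t)}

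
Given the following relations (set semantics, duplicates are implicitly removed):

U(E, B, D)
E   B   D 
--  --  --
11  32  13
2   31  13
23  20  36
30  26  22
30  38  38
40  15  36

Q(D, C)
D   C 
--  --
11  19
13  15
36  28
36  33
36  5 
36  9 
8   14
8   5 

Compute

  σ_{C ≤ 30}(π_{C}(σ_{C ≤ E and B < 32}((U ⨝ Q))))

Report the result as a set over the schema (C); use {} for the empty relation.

{28, 5, 9}

U ⋈ Q (natural join on D): {(11, 32, 13, 15), (2, 31, 13, 15), (23, 20, 36, 28), (23, 20, 36, 33), (23, 20, 36, 5), (23, 20, 36, 9), (40, 15, 36, 28), (40, 15, 36, 33), (40, 15, 36, 5), (40, 15, 36, 9)}
Apply σ_{C ≤ E and B < 32}; surviving tuples: {(23, 20, 36, 5), (23, 20, 36, 9), (40, 15, 36, 28), (40, 15, 36, 33), (40, 15, 36, 5), (40, 15, 36, 9)}
Projecting to C (2 duplicate(s) eliminated): {28, 33, 5, 9}
Apply σ_{C ≤ 30}; surviving tuples: {28, 5, 9}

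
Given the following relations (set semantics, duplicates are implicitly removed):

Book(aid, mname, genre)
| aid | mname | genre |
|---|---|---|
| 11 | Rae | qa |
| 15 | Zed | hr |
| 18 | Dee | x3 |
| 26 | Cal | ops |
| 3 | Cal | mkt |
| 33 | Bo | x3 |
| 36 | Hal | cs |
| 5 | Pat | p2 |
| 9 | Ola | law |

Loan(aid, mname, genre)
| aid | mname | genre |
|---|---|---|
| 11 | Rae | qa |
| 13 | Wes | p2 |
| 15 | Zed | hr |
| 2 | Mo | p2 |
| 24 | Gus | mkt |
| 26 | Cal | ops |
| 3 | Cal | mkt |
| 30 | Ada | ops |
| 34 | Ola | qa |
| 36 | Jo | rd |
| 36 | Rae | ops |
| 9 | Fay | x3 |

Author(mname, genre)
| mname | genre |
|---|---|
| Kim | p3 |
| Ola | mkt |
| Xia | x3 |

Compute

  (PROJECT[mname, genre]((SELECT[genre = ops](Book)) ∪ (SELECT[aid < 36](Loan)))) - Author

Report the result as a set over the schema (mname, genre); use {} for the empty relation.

{(Ada, ops), (Cal, mkt), (Cal, ops), (Fay, x3), (Gus, mkt), (Mo, p2), (Ola, qa), (Rae, qa), (Wes, p2), (Zed, hr)}

Apply σ_{genre = ops}; surviving tuples: {(26, Cal, ops)}
Apply σ_{aid < 36}; surviving tuples: {(11, Rae, qa), (13, Wes, p2), (15, Zed, hr), (2, Mo, p2), (24, Gus, mkt), (26, Cal, ops), (3, Cal, mkt), (30, Ada, ops), (34, Ola, qa), (9, Fay, x3)}
Union: {(26, Cal, ops)} with {(11, Rae, qa), (13, Wes, p2), (15, Zed, hr), (2, Mo, p2), (24, Gus, mkt), (26, Cal, ops), (3, Cal, mkt), (30, Ada, ops), (34, Ola, qa), (9, Fay, x3)} → {(11, Rae, qa), (13, Wes, p2), (15, Zed, hr), (2, Mo, p2), (24, Gus, mkt), (26, Cal, ops), (3, Cal, mkt), (30, Ada, ops), (34, Ola, qa), (9, Fay, x3)}
Keep only column(s) mname, genre: {(Ada, ops), (Cal, mkt), (Cal, ops), (Fay, x3), (Gus, mkt), (Mo, p2), (Ola, qa), (Rae, qa), (Wes, p2), (Zed, hr)}
Difference: {(Ada, ops), (Cal, mkt), (Cal, ops), (Fay, x3), (Gus, mkt), (Mo, p2), (Ola, qa), (Rae, qa), (Wes, p2), (Zed, hr)} with {(Kim, p3), (Ola, mkt), (Xia, x3)} → {(Ada, ops), (Cal, mkt), (Cal, ops), (Fay, x3), (Gus, mkt), (Mo, p2), (Ola, qa), (Rae, qa), (Wes, p2), (Zed, hr)}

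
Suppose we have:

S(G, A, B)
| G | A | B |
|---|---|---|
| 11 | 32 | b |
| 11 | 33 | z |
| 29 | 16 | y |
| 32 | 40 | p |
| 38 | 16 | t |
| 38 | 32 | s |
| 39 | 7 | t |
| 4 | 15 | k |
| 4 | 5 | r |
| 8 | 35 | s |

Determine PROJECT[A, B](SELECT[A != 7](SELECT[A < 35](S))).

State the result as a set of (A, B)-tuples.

Filtering on A < 35 leaves {(11, 32, b), (11, 33, z), (29, 16, y), (38, 16, t), (38, 32, s), (39, 7, t), (4, 15, k), (4, 5, r)}.
Filtering on A != 7 leaves {(11, 32, b), (11, 33, z), (29, 16, y), (38, 16, t), (38, 32, s), (4, 15, k), (4, 5, r)}.
π[A, B]: project onto (A, B) → {(15, k), (16, t), (16, y), (32, b), (32, s), (33, z), (5, r)}

{(15, k), (16, t), (16, y), (32, b), (32, s), (33, z), (5, r)}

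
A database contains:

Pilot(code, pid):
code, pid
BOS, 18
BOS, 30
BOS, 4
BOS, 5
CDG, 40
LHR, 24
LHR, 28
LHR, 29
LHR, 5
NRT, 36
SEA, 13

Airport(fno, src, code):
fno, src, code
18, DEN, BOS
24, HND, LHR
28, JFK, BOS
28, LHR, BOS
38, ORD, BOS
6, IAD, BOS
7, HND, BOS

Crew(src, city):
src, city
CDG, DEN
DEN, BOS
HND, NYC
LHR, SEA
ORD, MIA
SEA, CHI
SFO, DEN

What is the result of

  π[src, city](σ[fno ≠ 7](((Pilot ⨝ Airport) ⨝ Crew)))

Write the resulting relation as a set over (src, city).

Pilot ⋈ Airport (natural join on code): {(BOS, 18, 18, DEN), (BOS, 18, 28, JFK), (BOS, 18, 28, LHR), (BOS, 18, 38, ORD), (BOS, 18, 6, IAD), (BOS, 18, 7, HND), (BOS, 30, 18, DEN), (BOS, 30, 28, JFK), (BOS, 30, 28, LHR), (BOS, 30, 38, ORD), (BOS, 30, 6, IAD), (BOS, 30, 7, HND), (BOS, 4, 18, DEN), (BOS, 4, 28, JFK), (BOS, 4, 28, LHR), (BOS, 4, 38, ORD), (BOS, 4, 6, IAD), (BOS, 4, 7, HND), (BOS, 5, 18, DEN), (BOS, 5, 28, JFK), (BOS, 5, 28, LHR), (BOS, 5, 38, ORD), (BOS, 5, 6, IAD), (BOS, 5, 7, HND), (LHR, 24, 24, HND), (LHR, 28, 24, HND), (LHR, 29, 24, HND), (LHR, 5, 24, HND)}
(Pilot ⨝ Airport) ⋈ Crew (natural join on src): {(BOS, 18, 18, DEN, BOS), (BOS, 18, 28, LHR, SEA), (BOS, 18, 38, ORD, MIA), (BOS, 18, 7, HND, NYC), (BOS, 30, 18, DEN, BOS), (BOS, 30, 28, LHR, SEA), (BOS, 30, 38, ORD, MIA), (BOS, 30, 7, HND, NYC), (BOS, 4, 18, DEN, BOS), (BOS, 4, 28, LHR, SEA), (BOS, 4, 38, ORD, MIA), (BOS, 4, 7, HND, NYC), (BOS, 5, 18, DEN, BOS), (BOS, 5, 28, LHR, SEA), (BOS, 5, 38, ORD, MIA), (BOS, 5, 7, HND, NYC), (LHR, 24, 24, HND, NYC), (LHR, 28, 24, HND, NYC), (LHR, 29, 24, HND, NYC), (LHR, 5, 24, HND, NYC)}
Filtering on fno ≠ 7 leaves {(BOS, 18, 18, DEN, BOS), (BOS, 18, 28, LHR, SEA), (BOS, 18, 38, ORD, MIA), (BOS, 30, 18, DEN, BOS), (BOS, 30, 28, LHR, SEA), (BOS, 30, 38, ORD, MIA), (BOS, 4, 18, DEN, BOS), (BOS, 4, 28, LHR, SEA), (BOS, 4, 38, ORD, MIA), (BOS, 5, 18, DEN, BOS), (BOS, 5, 28, LHR, SEA), (BOS, 5, 38, ORD, MIA), (LHR, 24, 24, HND, NYC), (LHR, 28, 24, HND, NYC), (LHR, 29, 24, HND, NYC), (LHR, 5, 24, HND, NYC)}.
Projecting to src, city (12 duplicate(s) eliminated): {(DEN, BOS), (HND, NYC), (LHR, SEA), (ORD, MIA)}

{(DEN, BOS), (HND, NYC), (LHR, SEA), (ORD, MIA)}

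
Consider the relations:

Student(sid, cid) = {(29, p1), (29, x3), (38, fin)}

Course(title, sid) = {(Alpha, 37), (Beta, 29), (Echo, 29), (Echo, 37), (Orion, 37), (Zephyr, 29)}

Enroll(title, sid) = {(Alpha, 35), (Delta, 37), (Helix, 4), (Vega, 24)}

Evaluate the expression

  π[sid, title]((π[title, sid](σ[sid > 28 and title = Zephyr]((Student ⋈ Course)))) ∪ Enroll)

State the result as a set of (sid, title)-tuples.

Student ⋈ Course (natural join on sid): {(29, p1, Beta), (29, p1, Echo), (29, p1, Zephyr), (29, x3, Beta), (29, x3, Echo), (29, x3, Zephyr)}
Selection sid > 28 and title = Zephyr: {(29, p1, Zephyr), (29, x3, Zephyr)}
π_{title, sid} gives {(Zephyr, 29)} (1 duplicate(s) eliminated).
Taking the union: {(Alpha, 35), (Delta, 37), (Helix, 4), (Vega, 24), (Zephyr, 29)}
π_{sid, title} gives {(24, Vega), (29, Zephyr), (35, Alpha), (37, Delta), (4, Helix)}.

{(24, Vega), (29, Zephyr), (35, Alpha), (37, Delta), (4, Helix)}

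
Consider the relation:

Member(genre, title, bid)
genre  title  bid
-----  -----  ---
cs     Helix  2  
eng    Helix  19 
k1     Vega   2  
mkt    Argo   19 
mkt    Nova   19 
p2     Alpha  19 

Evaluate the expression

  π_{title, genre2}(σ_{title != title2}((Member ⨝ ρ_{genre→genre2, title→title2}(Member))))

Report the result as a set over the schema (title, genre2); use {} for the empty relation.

{(Alpha, eng), (Alpha, mkt), (Argo, eng), (Argo, mkt), (Argo, p2), (Helix, k1), (Helix, mkt), (Helix, p2), (Nova, eng), (Nova, mkt), (Nova, p2), (Vega, cs)}

ρ[genre→genre2, title→title2]: schema becomes (genre2, title2, bid); tuples unchanged.
Natural join on bid: {(cs, Helix, 2, cs, Helix), (cs, Helix, 2, k1, Vega), (eng, Helix, 19, eng, Helix), (eng, Helix, 19, mkt, Argo), (eng, Helix, 19, mkt, Nova), (eng, Helix, 19, p2, Alpha), (k1, Vega, 2, cs, Helix), (k1, Vega, 2, k1, Vega), (mkt, Argo, 19, eng, Helix), (mkt, Argo, 19, mkt, Argo), (mkt, Argo, 19, mkt, Nova), (mkt, Argo, 19, p2, Alpha), (mkt, Nova, 19, eng, Helix), (mkt, Nova, 19, mkt, Argo), (mkt, Nova, 19, mkt, Nova), (mkt, Nova, 19, p2, Alpha), (p2, Alpha, 19, eng, Helix), (p2, Alpha, 19, mkt, Argo), (p2, Alpha, 19, mkt, Nova), (p2, Alpha, 19, p2, Alpha)}
Apply σ_{title != title2}; surviving tuples: {(cs, Helix, 2, k1, Vega), (eng, Helix, 19, mkt, Argo), (eng, Helix, 19, mkt, Nova), (eng, Helix, 19, p2, Alpha), (k1, Vega, 2, cs, Helix), (mkt, Argo, 19, eng, Helix), (mkt, Argo, 19, mkt, Nova), (mkt, Argo, 19, p2, Alpha), (mkt, Nova, 19, eng, Helix), (mkt, Nova, 19, mkt, Argo), (mkt, Nova, 19, p2, Alpha), (p2, Alpha, 19, eng, Helix), (p2, Alpha, 19, mkt, Argo), (p2, Alpha, 19, mkt, Nova)}
π_{title, genre2} gives {(Alpha, eng), (Alpha, mkt), (Argo, eng), (Argo, mkt), (Argo, p2), (Helix, k1), (Helix, mkt), (Helix, p2), (Nova, eng), (Nova, mkt), (Nova, p2), (Vega, cs)} (2 duplicate(s) eliminated).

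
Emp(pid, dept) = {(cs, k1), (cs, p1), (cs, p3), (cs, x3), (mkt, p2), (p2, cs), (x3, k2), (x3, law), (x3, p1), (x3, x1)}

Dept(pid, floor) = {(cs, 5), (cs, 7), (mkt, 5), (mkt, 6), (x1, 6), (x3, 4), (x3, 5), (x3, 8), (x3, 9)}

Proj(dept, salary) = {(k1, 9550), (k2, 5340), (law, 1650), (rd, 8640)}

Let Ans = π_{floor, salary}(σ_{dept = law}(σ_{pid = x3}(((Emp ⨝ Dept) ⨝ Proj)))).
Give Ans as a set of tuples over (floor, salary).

{(4, 1650), (5, 1650), (8, 1650), (9, 1650)}

Natural join on pid: {(cs, k1, 5), (cs, k1, 7), (cs, p1, 5), (cs, p1, 7), (cs, p3, 5), (cs, p3, 7), (cs, x3, 5), (cs, x3, 7), (mkt, p2, 5), (mkt, p2, 6), (x3, k2, 4), (x3, k2, 5), (x3, k2, 8), (x3, k2, 9), (x3, law, 4), (x3, law, 5), (x3, law, 8), (x3, law, 9), (x3, p1, 4), (x3, p1, 5), (x3, p1, 8), (x3, p1, 9), (x3, x1, 4), (x3, x1, 5), (x3, x1, 8), (x3, x1, 9)}
Natural join on dept: {(cs, k1, 5, 9550), (cs, k1, 7, 9550), (x3, k2, 4, 5340), (x3, k2, 5, 5340), (x3, k2, 8, 5340), (x3, k2, 9, 5340), (x3, law, 4, 1650), (x3, law, 5, 1650), (x3, law, 8, 1650), (x3, law, 9, 1650)}
Filtering on pid = x3 leaves {(x3, k2, 4, 5340), (x3, k2, 5, 5340), (x3, k2, 8, 5340), (x3, k2, 9, 5340), (x3, law, 4, 1650), (x3, law, 5, 1650), (x3, law, 8, 1650), (x3, law, 9, 1650)}.
Filtering on dept = law leaves {(x3, law, 4, 1650), (x3, law, 5, 1650), (x3, law, 8, 1650), (x3, law, 9, 1650)}.
π[floor, salary]: project onto (floor, salary) → {(4, 1650), (5, 1650), (8, 1650), (9, 1650)}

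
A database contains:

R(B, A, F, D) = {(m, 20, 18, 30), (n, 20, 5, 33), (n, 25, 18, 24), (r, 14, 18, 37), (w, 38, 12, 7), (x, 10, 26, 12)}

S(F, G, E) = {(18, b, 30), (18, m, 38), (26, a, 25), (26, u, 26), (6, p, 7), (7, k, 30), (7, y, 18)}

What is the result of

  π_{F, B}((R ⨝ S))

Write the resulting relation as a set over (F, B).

R ⋈ S (natural join on F): {(m, 20, 18, 30, b, 30), (m, 20, 18, 30, m, 38), (n, 25, 18, 24, b, 30), (n, 25, 18, 24, m, 38), (r, 14, 18, 37, b, 30), (r, 14, 18, 37, m, 38), (x, 10, 26, 12, a, 25), (x, 10, 26, 12, u, 26)}
Keep only column(s) F, B (4 duplicate(s) eliminated): {(18, m), (18, n), (18, r), (26, x)}

{(18, m), (18, n), (18, r), (26, x)}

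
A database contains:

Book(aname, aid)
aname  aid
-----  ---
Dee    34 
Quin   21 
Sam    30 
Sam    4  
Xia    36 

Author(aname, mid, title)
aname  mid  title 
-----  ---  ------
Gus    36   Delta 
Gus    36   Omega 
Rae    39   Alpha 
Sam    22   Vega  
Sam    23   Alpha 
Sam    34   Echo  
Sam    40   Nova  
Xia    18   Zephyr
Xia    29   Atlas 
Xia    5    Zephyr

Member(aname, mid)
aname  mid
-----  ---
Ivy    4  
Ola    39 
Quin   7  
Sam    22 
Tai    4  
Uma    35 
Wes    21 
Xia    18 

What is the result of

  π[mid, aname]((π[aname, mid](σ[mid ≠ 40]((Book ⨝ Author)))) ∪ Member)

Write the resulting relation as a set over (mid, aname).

{(18, Xia), (21, Wes), (22, Sam), (23, Sam), (29, Xia), (34, Sam), (35, Uma), (39, Ola), (4, Ivy), (4, Tai), (5, Xia), (7, Quin)}

Joining Book and Author on aname yields {(Sam, 30, 22, Vega), (Sam, 30, 23, Alpha), (Sam, 30, 34, Echo), (Sam, 30, 40, Nova), (Sam, 4, 22, Vega), (Sam, 4, 23, Alpha), (Sam, 4, 34, Echo), (Sam, 4, 40, Nova), (Xia, 36, 18, Zephyr), (Xia, 36, 29, Atlas), (Xia, 36, 5, Zephyr)}.
σ[mid ≠ 40]: keep tuples satisfying mid ≠ 40 → {(Sam, 30, 22, Vega), (Sam, 30, 23, Alpha), (Sam, 30, 34, Echo), (Sam, 4, 22, Vega), (Sam, 4, 23, Alpha), (Sam, 4, 34, Echo), (Xia, 36, 18, Zephyr), (Xia, 36, 29, Atlas), (Xia, 36, 5, Zephyr)}
π_{aname, mid} gives {(Sam, 22), (Sam, 23), (Sam, 34), (Xia, 18), (Xia, 29), (Xia, 5)} (3 duplicate(s) eliminated).
Taking the union: {(Ivy, 4), (Ola, 39), (Quin, 7), (Sam, 22), (Sam, 23), (Sam, 34), (Tai, 4), (Uma, 35), (Wes, 21), (Xia, 18), (Xia, 29), (Xia, 5)}
π_{mid, aname} gives {(18, Xia), (21, Wes), (22, Sam), (23, Sam), (29, Xia), (34, Sam), (35, Uma), (39, Ola), (4, Ivy), (4, Tai), (5, Xia), (7, Quin)}.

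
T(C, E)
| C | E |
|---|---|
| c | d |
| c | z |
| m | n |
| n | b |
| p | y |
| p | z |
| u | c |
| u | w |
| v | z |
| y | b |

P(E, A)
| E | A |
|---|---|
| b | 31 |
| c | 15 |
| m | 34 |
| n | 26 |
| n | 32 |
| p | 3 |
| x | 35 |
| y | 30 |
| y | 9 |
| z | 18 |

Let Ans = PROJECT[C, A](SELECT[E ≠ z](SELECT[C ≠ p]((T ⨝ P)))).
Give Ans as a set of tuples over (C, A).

{(m, 26), (m, 32), (n, 31), (u, 15), (y, 31)}

Natural join on E: {(c, z, 18), (m, n, 26), (m, n, 32), (n, b, 31), (p, y, 30), (p, y, 9), (p, z, 18), (u, c, 15), (v, z, 18), (y, b, 31)}
Apply σ_{C ≠ p}; surviving tuples: {(c, z, 18), (m, n, 26), (m, n, 32), (n, b, 31), (u, c, 15), (v, z, 18), (y, b, 31)}
Apply σ_{E ≠ z}; surviving tuples: {(m, n, 26), (m, n, 32), (n, b, 31), (u, c, 15), (y, b, 31)}
Projecting to C, A: {(m, 26), (m, 32), (n, 31), (u, 15), (y, 31)}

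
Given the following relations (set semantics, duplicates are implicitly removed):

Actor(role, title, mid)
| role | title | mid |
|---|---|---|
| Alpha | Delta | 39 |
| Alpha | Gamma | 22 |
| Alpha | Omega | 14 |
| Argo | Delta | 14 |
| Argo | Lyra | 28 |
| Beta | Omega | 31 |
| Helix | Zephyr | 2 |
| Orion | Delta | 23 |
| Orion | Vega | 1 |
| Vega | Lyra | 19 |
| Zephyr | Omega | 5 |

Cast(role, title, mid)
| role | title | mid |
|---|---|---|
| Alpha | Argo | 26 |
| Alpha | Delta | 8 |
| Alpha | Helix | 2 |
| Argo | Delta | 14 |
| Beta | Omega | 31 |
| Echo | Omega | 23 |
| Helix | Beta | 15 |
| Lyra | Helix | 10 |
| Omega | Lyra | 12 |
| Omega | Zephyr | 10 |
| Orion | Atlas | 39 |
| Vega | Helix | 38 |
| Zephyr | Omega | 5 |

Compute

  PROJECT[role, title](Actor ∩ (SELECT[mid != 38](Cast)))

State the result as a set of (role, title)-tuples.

Filtering on mid != 38 leaves {(Alpha, Argo, 26), (Alpha, Delta, 8), (Alpha, Helix, 2), (Argo, Delta, 14), (Beta, Omega, 31), (Echo, Omega, 23), (Helix, Beta, 15), (Lyra, Helix, 10), (Omega, Lyra, 12), (Omega, Zephyr, 10), (Orion, Atlas, 39), (Zephyr, Omega, 5)}.
Intersection: {(Alpha, Delta, 39), (Alpha, Gamma, 22), (Alpha, Omega, 14), (Argo, Delta, 14), (Argo, Lyra, 28), (Beta, Omega, 31), (Helix, Zephyr, 2), (Orion, Delta, 23), (Orion, Vega, 1), (Vega, Lyra, 19), (Zephyr, Omega, 5)} with {(Alpha, Argo, 26), (Alpha, Delta, 8), (Alpha, Helix, 2), (Argo, Delta, 14), (Beta, Omega, 31), (Echo, Omega, 23), (Helix, Beta, 15), (Lyra, Helix, 10), (Omega, Lyra, 12), (Omega, Zephyr, 10), (Orion, Atlas, 39), (Zephyr, Omega, 5)} → {(Argo, Delta, 14), (Beta, Omega, 31), (Zephyr, Omega, 5)}
π[role, title]: project onto (role, title) → {(Argo, Delta), (Beta, Omega), (Zephyr, Omega)}

{(Argo, Delta), (Beta, Omega), (Zephyr, Omega)}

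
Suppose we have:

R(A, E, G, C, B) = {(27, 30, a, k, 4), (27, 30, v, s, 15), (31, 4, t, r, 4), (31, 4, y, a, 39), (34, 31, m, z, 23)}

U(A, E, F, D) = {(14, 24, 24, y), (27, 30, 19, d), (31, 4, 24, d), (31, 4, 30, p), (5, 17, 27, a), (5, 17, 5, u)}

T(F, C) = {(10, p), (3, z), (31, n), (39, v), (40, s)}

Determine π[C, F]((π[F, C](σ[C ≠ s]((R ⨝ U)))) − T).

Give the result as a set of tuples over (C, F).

R ⋈ U (natural join on A, E): {(27, 30, a, k, 4, 19, d), (27, 30, v, s, 15, 19, d), (31, 4, t, r, 4, 24, d), (31, 4, t, r, 4, 30, p), (31, 4, y, a, 39, 24, d), (31, 4, y, a, 39, 30, p)}
Selection C ≠ s: {(27, 30, a, k, 4, 19, d), (31, 4, t, r, 4, 24, d), (31, 4, t, r, 4, 30, p), (31, 4, y, a, 39, 24, d), (31, 4, y, a, 39, 30, p)}
π_{F, C} gives {(19, k), (24, a), (24, r), (30, a), (30, r)}.
Set difference of the two operands is {(19, k), (24, a), (24, r), (30, a), (30, r)}.
π_{C, F} gives {(a, 24), (a, 30), (k, 19), (r, 24), (r, 30)}.

{(a, 24), (a, 30), (k, 19), (r, 24), (r, 30)}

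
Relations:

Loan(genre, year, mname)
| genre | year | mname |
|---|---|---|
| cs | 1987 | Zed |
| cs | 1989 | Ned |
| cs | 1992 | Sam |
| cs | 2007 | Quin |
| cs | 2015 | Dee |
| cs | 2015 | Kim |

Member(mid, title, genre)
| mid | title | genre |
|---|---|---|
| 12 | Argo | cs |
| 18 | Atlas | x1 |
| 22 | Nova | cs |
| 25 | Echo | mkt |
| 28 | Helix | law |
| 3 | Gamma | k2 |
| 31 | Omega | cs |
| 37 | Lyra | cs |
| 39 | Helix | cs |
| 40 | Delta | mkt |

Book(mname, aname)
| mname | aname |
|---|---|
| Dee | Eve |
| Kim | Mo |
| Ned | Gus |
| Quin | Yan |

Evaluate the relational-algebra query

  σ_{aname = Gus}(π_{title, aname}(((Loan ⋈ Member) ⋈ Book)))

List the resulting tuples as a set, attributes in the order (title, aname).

Joining Loan and Member on genre yields {(cs, 1987, Zed, 12, Argo), (cs, 1987, Zed, 22, Nova), (cs, 1987, Zed, 31, Omega), (cs, 1987, Zed, 37, Lyra), (cs, 1987, Zed, 39, Helix), (cs, 1989, Ned, 12, Argo), (cs, 1989, Ned, 22, Nova), (cs, 1989, Ned, 31, Omega), (cs, 1989, Ned, 37, Lyra), (cs, 1989, Ned, 39, Helix), (cs, 1992, Sam, 12, Argo), (cs, 1992, Sam, 22, Nova), (cs, 1992, Sam, 31, Omega), (cs, 1992, Sam, 37, Lyra), (cs, 1992, Sam, 39, Helix), (cs, 2007, Quin, 12, Argo), (cs, 2007, Quin, 22, Nova), (cs, 2007, Quin, 31, Omega), (cs, 2007, Quin, 37, Lyra), (cs, 2007, Quin, 39, Helix), (cs, 2015, Dee, 12, Argo), (cs, 2015, Dee, 22, Nova), (cs, 2015, Dee, 31, Omega), (cs, 2015, Dee, 37, Lyra), (cs, 2015, Dee, 39, Helix), (cs, 2015, Kim, 12, Argo), (cs, 2015, Kim, 22, Nova), (cs, 2015, Kim, 31, Omega), (cs, 2015, Kim, 37, Lyra), (cs, 2015, Kim, 39, Helix)}.
Joining (Loan ⋈ Member) and Book on mname yields {(cs, 1989, Ned, 12, Argo, Gus), (cs, 1989, Ned, 22, Nova, Gus), (cs, 1989, Ned, 31, Omega, Gus), (cs, 1989, Ned, 37, Lyra, Gus), (cs, 1989, Ned, 39, Helix, Gus), (cs, 2007, Quin, 12, Argo, Yan), (cs, 2007, Quin, 22, Nova, Yan), (cs, 2007, Quin, 31, Omega, Yan), (cs, 2007, Quin, 37, Lyra, Yan), (cs, 2007, Quin, 39, Helix, Yan), (cs, 2015, Dee, 12, Argo, Eve), (cs, 2015, Dee, 22, Nova, Eve), (cs, 2015, Dee, 31, Omega, Eve), (cs, 2015, Dee, 37, Lyra, Eve), (cs, 2015, Dee, 39, Helix, Eve), (cs, 2015, Kim, 12, Argo, Mo), (cs, 2015, Kim, 22, Nova, Mo), (cs, 2015, Kim, 31, Omega, Mo), (cs, 2015, Kim, 37, Lyra, Mo), (cs, 2015, Kim, 39, Helix, Mo)}.
π[title, aname]: project onto (title, aname) → {(Argo, Eve), (Argo, Gus), (Argo, Mo), (Argo, Yan), (Helix, Eve), (Helix, Gus), (Helix, Mo), (Helix, Yan), (Lyra, Eve), (Lyra, Gus), (Lyra, Mo), (Lyra, Yan), (Nova, Eve), (Nova, Gus), (Nova, Mo), (Nova, Yan), (Omega, Eve), (Omega, Gus), (Omega, Mo), (Omega, Yan)}
Filtering on aname = Gus leaves {(Argo, Gus), (Helix, Gus), (Lyra, Gus), (Nova, Gus), (Omega, Gus)}.

{(Argo, Gus), (Helix, Gus), (Lyra, Gus), (Nova, Gus), (Omega, Gus)}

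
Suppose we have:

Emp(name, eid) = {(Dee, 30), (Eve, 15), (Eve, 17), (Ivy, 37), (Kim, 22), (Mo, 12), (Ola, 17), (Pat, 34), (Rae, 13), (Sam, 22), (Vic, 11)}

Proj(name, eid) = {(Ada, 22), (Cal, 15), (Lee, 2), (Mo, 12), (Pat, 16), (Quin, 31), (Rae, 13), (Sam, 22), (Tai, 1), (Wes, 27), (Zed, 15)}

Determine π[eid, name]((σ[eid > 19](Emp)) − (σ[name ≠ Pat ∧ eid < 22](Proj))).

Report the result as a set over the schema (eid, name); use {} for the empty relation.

{(22, Kim), (22, Sam), (30, Dee), (34, Pat), (37, Ivy)}

Filtering on eid > 19 leaves {(Dee, 30), (Ivy, 37), (Kim, 22), (Pat, 34), (Sam, 22)}.
Filtering on name ≠ Pat ∧ eid < 22 leaves {(Cal, 15), (Lee, 2), (Mo, 12), (Rae, 13), (Tai, 1), (Zed, 15)}.
Set difference of the two operands is {(Dee, 30), (Ivy, 37), (Kim, 22), (Pat, 34), (Sam, 22)}.
π[eid, name]: project onto (eid, name) → {(22, Kim), (22, Sam), (30, Dee), (34, Pat), (37, Ivy)}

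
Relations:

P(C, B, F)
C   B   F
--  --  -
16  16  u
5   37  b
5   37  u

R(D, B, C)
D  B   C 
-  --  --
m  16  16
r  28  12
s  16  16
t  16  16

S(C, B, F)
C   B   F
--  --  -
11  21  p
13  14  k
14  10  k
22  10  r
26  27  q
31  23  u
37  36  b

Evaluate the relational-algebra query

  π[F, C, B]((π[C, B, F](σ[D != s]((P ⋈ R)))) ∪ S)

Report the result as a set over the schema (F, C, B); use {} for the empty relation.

{(b, 37, 36), (k, 13, 14), (k, 14, 10), (p, 11, 21), (q, 26, 27), (r, 22, 10), (u, 16, 16), (u, 31, 23)}

Joining P and R on C, B yields {(16, 16, u, m), (16, 16, u, s), (16, 16, u, t)}.
Apply σ_{D != s}; surviving tuples: {(16, 16, u, m), (16, 16, u, t)}
π_{C, B, F} gives {(16, 16, u)} (1 duplicate(s) eliminated).
Taking the union: {(11, 21, p), (13, 14, k), (14, 10, k), (16, 16, u), (22, 10, r), (26, 27, q), (31, 23, u), (37, 36, b)}
π_{F, C, B} gives {(b, 37, 36), (k, 13, 14), (k, 14, 10), (p, 11, 21), (q, 26, 27), (r, 22, 10), (u, 16, 16), (u, 31, 23)}.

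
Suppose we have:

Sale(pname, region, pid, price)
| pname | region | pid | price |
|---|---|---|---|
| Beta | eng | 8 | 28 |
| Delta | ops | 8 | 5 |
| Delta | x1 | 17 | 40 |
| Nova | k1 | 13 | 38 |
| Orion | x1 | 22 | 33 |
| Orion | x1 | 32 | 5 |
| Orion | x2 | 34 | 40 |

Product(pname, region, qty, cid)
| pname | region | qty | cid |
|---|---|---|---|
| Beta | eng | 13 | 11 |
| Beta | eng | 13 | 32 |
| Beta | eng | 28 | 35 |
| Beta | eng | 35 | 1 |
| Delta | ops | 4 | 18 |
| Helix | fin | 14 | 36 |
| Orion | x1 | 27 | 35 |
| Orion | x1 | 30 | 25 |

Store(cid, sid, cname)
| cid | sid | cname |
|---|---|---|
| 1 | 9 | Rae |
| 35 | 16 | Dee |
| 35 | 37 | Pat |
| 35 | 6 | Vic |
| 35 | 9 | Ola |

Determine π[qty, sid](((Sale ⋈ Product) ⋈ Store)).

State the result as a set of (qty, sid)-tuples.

{(27, 16), (27, 37), (27, 6), (27, 9), (28, 16), (28, 37), (28, 6), (28, 9), (35, 9)}

Joining Sale and Product on pname, region yields {(Beta, eng, 8, 28, 13, 11), (Beta, eng, 8, 28, 13, 32), (Beta, eng, 8, 28, 28, 35), (Beta, eng, 8, 28, 35, 1), (Delta, ops, 8, 5, 4, 18), (Orion, x1, 22, 33, 27, 35), (Orion, x1, 22, 33, 30, 25), (Orion, x1, 32, 5, 27, 35), (Orion, x1, 32, 5, 30, 25)}.
Joining (Sale ⋈ Product) and Store on cid yields {(Beta, eng, 8, 28, 28, 35, 16, Dee), (Beta, eng, 8, 28, 28, 35, 37, Pat), (Beta, eng, 8, 28, 28, 35, 6, Vic), (Beta, eng, 8, 28, 28, 35, 9, Ola), (Beta, eng, 8, 28, 35, 1, 9, Rae), (Orion, x1, 22, 33, 27, 35, 16, Dee), (Orion, x1, 22, 33, 27, 35, 37, Pat), (Orion, x1, 22, 33, 27, 35, 6, Vic), (Orion, x1, 22, 33, 27, 35, 9, Ola), (Orion, x1, 32, 5, 27, 35, 16, Dee), (Orion, x1, 32, 5, 27, 35, 37, Pat), (Orion, x1, 32, 5, 27, 35, 6, Vic), (Orion, x1, 32, 5, 27, 35, 9, Ola)}.
Keep only column(s) qty, sid (4 duplicate(s) eliminated): {(27, 16), (27, 37), (27, 6), (27, 9), (28, 16), (28, 37), (28, 6), (28, 9), (35, 9)}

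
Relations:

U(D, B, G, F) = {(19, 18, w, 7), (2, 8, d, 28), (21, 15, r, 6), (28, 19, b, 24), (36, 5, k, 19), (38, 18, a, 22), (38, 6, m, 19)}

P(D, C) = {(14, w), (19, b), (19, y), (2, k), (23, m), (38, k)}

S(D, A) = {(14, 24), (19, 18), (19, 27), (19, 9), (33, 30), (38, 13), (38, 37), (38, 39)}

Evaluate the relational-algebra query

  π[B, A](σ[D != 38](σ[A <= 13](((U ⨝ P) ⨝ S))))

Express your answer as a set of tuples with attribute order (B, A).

Natural join on D: {(19, 18, w, 7, b), (19, 18, w, 7, y), (2, 8, d, 28, k), (38, 18, a, 22, k), (38, 6, m, 19, k)}
Natural join on D: {(19, 18, w, 7, b, 18), (19, 18, w, 7, b, 27), (19, 18, w, 7, b, 9), (19, 18, w, 7, y, 18), (19, 18, w, 7, y, 27), (19, 18, w, 7, y, 9), (38, 18, a, 22, k, 13), (38, 18, a, 22, k, 37), (38, 18, a, 22, k, 39), (38, 6, m, 19, k, 13), (38, 6, m, 19, k, 37), (38, 6, m, 19, k, 39)}
Apply σ_{A <= 13}; surviving tuples: {(19, 18, w, 7, b, 9), (19, 18, w, 7, y, 9), (38, 18, a, 22, k, 13), (38, 6, m, 19, k, 13)}
Apply σ_{D != 38}; surviving tuples: {(19, 18, w, 7, b, 9), (19, 18, w, 7, y, 9)}
Projecting to B, A (1 duplicate(s) eliminated): {(18, 9)}

{(18, 9)}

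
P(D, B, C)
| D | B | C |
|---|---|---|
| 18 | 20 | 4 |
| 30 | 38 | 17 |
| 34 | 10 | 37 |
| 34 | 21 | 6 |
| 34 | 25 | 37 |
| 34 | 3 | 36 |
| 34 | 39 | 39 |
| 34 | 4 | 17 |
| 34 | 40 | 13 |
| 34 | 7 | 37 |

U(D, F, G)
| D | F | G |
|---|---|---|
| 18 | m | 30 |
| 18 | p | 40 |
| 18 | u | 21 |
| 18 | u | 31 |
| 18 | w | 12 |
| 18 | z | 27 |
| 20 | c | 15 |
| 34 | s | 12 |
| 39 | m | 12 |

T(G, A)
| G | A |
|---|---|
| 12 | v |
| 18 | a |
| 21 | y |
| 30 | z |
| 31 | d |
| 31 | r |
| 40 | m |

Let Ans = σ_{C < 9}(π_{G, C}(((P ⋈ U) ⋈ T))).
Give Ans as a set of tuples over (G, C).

Joining P and U on D yields {(18, 20, 4, m, 30), (18, 20, 4, p, 40), (18, 20, 4, u, 21), (18, 20, 4, u, 31), (18, 20, 4, w, 12), (18, 20, 4, z, 27), (34, 10, 37, s, 12), (34, 21, 6, s, 12), (34, 25, 37, s, 12), (34, 3, 36, s, 12), (34, 39, 39, s, 12), (34, 4, 17, s, 12), (34, 40, 13, s, 12), (34, 7, 37, s, 12)}.
Joining (P ⋈ U) and T on G yields {(18, 20, 4, m, 30, z), (18, 20, 4, p, 40, m), (18, 20, 4, u, 21, y), (18, 20, 4, u, 31, d), (18, 20, 4, u, 31, r), (18, 20, 4, w, 12, v), (34, 10, 37, s, 12, v), (34, 21, 6, s, 12, v), (34, 25, 37, s, 12, v), (34, 3, 36, s, 12, v), (34, 39, 39, s, 12, v), (34, 4, 17, s, 12, v), (34, 40, 13, s, 12, v), (34, 7, 37, s, 12, v)}.
π[G, C]: project onto (G, C) (3 duplicate(s) eliminated) → {(12, 13), (12, 17), (12, 36), (12, 37), (12, 39), (12, 4), (12, 6), (21, 4), (30, 4), (31, 4), (40, 4)}
Filtering on C < 9 leaves {(12, 4), (12, 6), (21, 4), (30, 4), (31, 4), (40, 4)}.

{(12, 4), (12, 6), (21, 4), (30, 4), (31, 4), (40, 4)}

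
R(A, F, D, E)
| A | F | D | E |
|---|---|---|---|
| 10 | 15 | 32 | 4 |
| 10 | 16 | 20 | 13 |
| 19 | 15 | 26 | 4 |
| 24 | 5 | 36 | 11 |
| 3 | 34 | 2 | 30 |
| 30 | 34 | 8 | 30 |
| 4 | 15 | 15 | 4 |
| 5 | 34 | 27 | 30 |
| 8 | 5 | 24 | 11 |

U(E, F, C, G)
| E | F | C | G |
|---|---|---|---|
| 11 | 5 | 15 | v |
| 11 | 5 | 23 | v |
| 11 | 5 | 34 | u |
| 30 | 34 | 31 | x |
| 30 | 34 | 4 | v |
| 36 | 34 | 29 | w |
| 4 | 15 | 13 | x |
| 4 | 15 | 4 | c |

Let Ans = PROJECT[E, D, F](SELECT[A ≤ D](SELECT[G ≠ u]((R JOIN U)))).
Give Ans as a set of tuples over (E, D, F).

{(11, 24, 5), (11, 36, 5), (30, 27, 34), (4, 15, 15), (4, 26, 15), (4, 32, 15)}

Joining R and U on F, E yields {(10, 15, 32, 4, 13, x), (10, 15, 32, 4, 4, c), (19, 15, 26, 4, 13, x), (19, 15, 26, 4, 4, c), (24, 5, 36, 11, 15, v), (24, 5, 36, 11, 23, v), (24, 5, 36, 11, 34, u), (3, 34, 2, 30, 31, x), (3, 34, 2, 30, 4, v), (30, 34, 8, 30, 31, x), (30, 34, 8, 30, 4, v), (4, 15, 15, 4, 13, x), (4, 15, 15, 4, 4, c), (5, 34, 27, 30, 31, x), (5, 34, 27, 30, 4, v), (8, 5, 24, 11, 15, v), (8, 5, 24, 11, 23, v), (8, 5, 24, 11, 34, u)}.
Apply σ_{G ≠ u}; surviving tuples: {(10, 15, 32, 4, 13, x), (10, 15, 32, 4, 4, c), (19, 15, 26, 4, 13, x), (19, 15, 26, 4, 4, c), (24, 5, 36, 11, 15, v), (24, 5, 36, 11, 23, v), (3, 34, 2, 30, 31, x), (3, 34, 2, 30, 4, v), (30, 34, 8, 30, 31, x), (30, 34, 8, 30, 4, v), (4, 15, 15, 4, 13, x), (4, 15, 15, 4, 4, c), (5, 34, 27, 30, 31, x), (5, 34, 27, 30, 4, v), (8, 5, 24, 11, 15, v), (8, 5, 24, 11, 23, v)}
Apply σ_{A ≤ D}; surviving tuples: {(10, 15, 32, 4, 13, x), (10, 15, 32, 4, 4, c), (19, 15, 26, 4, 13, x), (19, 15, 26, 4, 4, c), (24, 5, 36, 11, 15, v), (24, 5, 36, 11, 23, v), (4, 15, 15, 4, 13, x), (4, 15, 15, 4, 4, c), (5, 34, 27, 30, 31, x), (5, 34, 27, 30, 4, v), (8, 5, 24, 11, 15, v), (8, 5, 24, 11, 23, v)}
π[E, D, F]: project onto (E, D, F) (6 duplicate(s) eliminated) → {(11, 24, 5), (11, 36, 5), (30, 27, 34), (4, 15, 15), (4, 26, 15), (4, 32, 15)}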